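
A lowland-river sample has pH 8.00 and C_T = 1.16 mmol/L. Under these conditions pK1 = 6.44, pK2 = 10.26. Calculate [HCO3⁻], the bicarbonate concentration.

α₁ = 1 / (1 + [H⁺]/K1 + K2/[H⁺]) = 1 / (1 + 10^-1.56 + 10^-2.26)
   = 1 / (1 + 0.027542 + 0.0054954) = 1/1.0330 = 0.9680
[HCO3⁻] = α₁ × DIC = 0.9680 × 1.16 = 1.12 mmol/L

[HCO3⁻] = 1.12 mmol/L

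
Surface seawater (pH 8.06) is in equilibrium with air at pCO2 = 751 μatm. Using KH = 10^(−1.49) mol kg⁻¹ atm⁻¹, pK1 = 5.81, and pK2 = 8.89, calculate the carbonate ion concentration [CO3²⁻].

[CO3²⁻] = 0.639 mmol/kg

[CO2*] = KH · pCO2 = 10^(−1.49) × 751×10^-6 = 2.430×10^-5 mol/kg
α₀ = 1/(1 + K1/[H⁺] + K1K2/[H⁺]²) = 1/(1 + 10^+2.25 + 10^+1.42) = 0.004875
DIC = [CO2*]/α₀ = 2.430×10^-5 / 0.004875 = 4.985 mmol/kg
[CO3²⁻] = α₂·DIC; α₂ = 0.1282, so [CO3²⁻] = 0.1282 × 4.985 = 0.639 mmol/kg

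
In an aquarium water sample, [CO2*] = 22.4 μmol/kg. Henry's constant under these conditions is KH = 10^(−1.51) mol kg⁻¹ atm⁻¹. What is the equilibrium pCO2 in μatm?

KH = 10^(−1.51) = 3.090×10^-2 mol kg⁻¹ atm⁻¹
pCO2 = [CO2*]/KH = 22.4×10^-6 / 3.090×10^-2 = 7.25×10^-4 atm = 725 μatm

pCO2 = 725 μatm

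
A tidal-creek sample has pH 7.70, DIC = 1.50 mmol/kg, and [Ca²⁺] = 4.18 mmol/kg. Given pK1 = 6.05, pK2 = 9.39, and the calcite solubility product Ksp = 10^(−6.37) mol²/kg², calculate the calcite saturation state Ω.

α₂ = 1 / (1 + [H⁺]/K2 + [H⁺]²/(K1K2)) = 1 / (1 + 10^+1.69 + 10^+0.04)
   = 1 / (1 + 48.978 + 1.0965) = 1/51.074 = 0.01958
[CO3²⁻] = α₂ × DIC = 0.01958 × 1.50 = 0.02937 mmol/kg
Ksp = 10^(−6.37) = 4.266×10^-7
Ω = [Ca²⁺][CO3²⁻]/Ksp = (4.18×10^-3)(2.937×10^-5) / 4.266×10^-7 = 0.288

Ω = 0.288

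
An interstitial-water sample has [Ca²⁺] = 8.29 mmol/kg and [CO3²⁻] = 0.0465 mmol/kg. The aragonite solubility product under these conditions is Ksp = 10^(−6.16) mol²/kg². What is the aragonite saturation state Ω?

Ksp = 10^(−6.16) = 6.918×10^-7
Ω = [Ca²⁺][CO3²⁻]/Ksp = (8.29×10^-3)(0.0465×10^-3) / 6.918×10^-7 = 0.557

Ω = 0.557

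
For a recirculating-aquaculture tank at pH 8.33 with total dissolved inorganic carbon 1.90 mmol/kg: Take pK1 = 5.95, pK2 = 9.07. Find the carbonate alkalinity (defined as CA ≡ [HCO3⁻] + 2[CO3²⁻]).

CA = 2.18 mmol/kg

CA = [HCO3⁻] + 2[CO3²⁻] = (α₁ + 2α₂)·DIC
At pH 8.33: [H⁺]/K1 = 10^-2.38 = 0.0041687, K2/[H⁺] = 10^-0.74 = 0.18197
α₁ = 1/(1 + 0.0041687 + 0.18197) = 1/1.1861 = 0.8431; α₂ = α₁·K2/[H⁺] = 0.1534
α₁ + 2α₂ = 1.1499
CA = 1.1499 × 1.90 = 2.18 mmol/kg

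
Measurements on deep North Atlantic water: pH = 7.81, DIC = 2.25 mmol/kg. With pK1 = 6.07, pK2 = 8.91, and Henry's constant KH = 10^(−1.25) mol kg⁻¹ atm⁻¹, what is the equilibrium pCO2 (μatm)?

α₀ = 1 / (1 + K1/[H⁺] + K1K2/[H⁺]²) = 1 / (1 + 10^+1.74 + 10^+0.64)
   = 1 / (1 + 54.954 + 4.3652) = 1/60.319 = 0.01658
[CO2*] = α₀ × DIC = 0.01658 × 2.25 = 0.03730 mmol/kg
pCO2 = [CO2*]/KH = 3.730×10^-5 / 5.623×10^-2 = 663 μatm

pCO2 = 663 μatm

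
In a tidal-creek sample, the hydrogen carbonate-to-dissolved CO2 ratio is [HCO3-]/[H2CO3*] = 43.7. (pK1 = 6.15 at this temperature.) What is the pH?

pH = 7.79

From K1 = [H⁺][HCO3-]/[H2CO3*]:  pH = pK1 + log₁₀([HCO3-]/[H2CO3*])
log₁₀(43.7) = +1.640
pH = 6.15 + (+1.640) = 7.79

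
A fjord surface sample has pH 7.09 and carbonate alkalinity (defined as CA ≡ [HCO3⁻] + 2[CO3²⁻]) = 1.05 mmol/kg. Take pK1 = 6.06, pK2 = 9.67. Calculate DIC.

DIC = 1.14 mmol/kg

CA = [HCO3⁻] + 2[CO3²⁻] = (α₁ + 2α₂)·DIC
At pH 7.09: [H⁺]/K1 = 10^-1.03 = 0.093325, K2/[H⁺] = 10^-2.58 = 0.0026303
α₁ = 1/(1 + 0.093325 + 0.0026303) = 1/1.0960 = 0.9124; α₂ = α₁·K2/[H⁺] = 0.002400
α₁ + 2α₂ = 0.9172
DIC = CA / (α₁ + 2α₂) = 1.05 / 0.9172 = 1.14 mmol/kg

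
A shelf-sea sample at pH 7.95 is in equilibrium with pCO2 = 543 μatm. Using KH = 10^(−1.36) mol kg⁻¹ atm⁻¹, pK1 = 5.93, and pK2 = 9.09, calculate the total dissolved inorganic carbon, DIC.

DIC = 2.69 mmol/kg

[CO2*] = KH · pCO2 = 10^(−1.36) × 543×10^-6 = 2.370×10^-5 mol/kg
α₀ = 1/(1 + K1/[H⁺] + K1K2/[H⁺]²) = 1/(1 + 10^+2.02 + 10^+0.88) = 0.008826
DIC = [CO2*]/α₀ = 2.370×10^-5 / 0.008826 = 2.69 mmol/kg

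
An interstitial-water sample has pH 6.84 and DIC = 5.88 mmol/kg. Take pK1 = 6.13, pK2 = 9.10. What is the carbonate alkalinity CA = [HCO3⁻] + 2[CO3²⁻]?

CA = [HCO3⁻] + 2[CO3²⁻] = (α₁ + 2α₂)·DIC
At pH 6.84: [H⁺]/K1 = 10^-0.71 = 0.19498, K2/[H⁺] = 10^-2.26 = 0.0054954
α₁ = 1/(1 + 0.19498 + 0.0054954) = 1/1.2005 = 0.8330; α₂ = α₁·K2/[H⁺] = 0.004578
α₁ + 2α₂ = 0.8422
CA = 0.8422 × 5.88 = 4.95 mmol/kg

CA = 4.95 mmol/kg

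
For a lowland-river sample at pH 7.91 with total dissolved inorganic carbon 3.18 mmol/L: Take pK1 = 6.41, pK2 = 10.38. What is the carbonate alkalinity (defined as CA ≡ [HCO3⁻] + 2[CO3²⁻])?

CA = 3.09 mmol/L

CA = [HCO3⁻] + 2[CO3²⁻] = (α₁ + 2α₂)·DIC
At pH 7.91: [H⁺]/K1 = 10^-1.50 = 0.031623, K2/[H⁺] = 10^-2.47 = 0.0033884
α₁ = 1/(1 + 0.031623 + 0.0033884) = 1/1.0350 = 0.9662; α₂ = α₁·K2/[H⁺] = 0.003274
α₁ + 2α₂ = 0.9727
CA = 0.9727 × 3.18 = 3.09 mmol/L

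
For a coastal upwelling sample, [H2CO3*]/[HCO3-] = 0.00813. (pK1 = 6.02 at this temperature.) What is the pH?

pH = 8.11

From K1 = [H⁺][HCO3-]/[H2CO3*]:  pH = pK1 − log₁₀([H2CO3*]/[HCO3-])
log₁₀(0.00813) = -2.090
pH = 6.02 − (-2.090) = 8.11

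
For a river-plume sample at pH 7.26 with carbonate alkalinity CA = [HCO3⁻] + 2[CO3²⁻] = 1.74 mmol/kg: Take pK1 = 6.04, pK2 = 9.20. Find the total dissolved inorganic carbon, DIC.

DIC = 1.82 mmol/kg

CA = [HCO3⁻] + 2[CO3²⁻] = (α₁ + 2α₂)·DIC
At pH 7.26: [H⁺]/K1 = 10^-1.22 = 0.060256, K2/[H⁺] = 10^-1.94 = 0.011482
α₁ = 1/(1 + 0.060256 + 0.011482) = 1/1.0717 = 0.9331; α₂ = α₁·K2/[H⁺] = 0.01071
α₁ + 2α₂ = 0.9545
DIC = CA / (α₁ + 2α₂) = 1.74 / 0.9545 = 1.82 mmol/kg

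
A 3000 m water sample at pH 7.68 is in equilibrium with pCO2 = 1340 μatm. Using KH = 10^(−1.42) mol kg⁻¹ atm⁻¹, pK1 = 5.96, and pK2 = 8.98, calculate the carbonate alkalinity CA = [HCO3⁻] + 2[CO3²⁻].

[CO2*] = KH · pCO2 = 10^(−1.42) × 1340×10^-6 = 5.095×10^-5 mol/kg
α₀ = 1/(1 + K1/[H⁺] + K1K2/[H⁺]²) = 1/(1 + 10^+1.72 + 10^+0.42) = 0.01782
DIC = [CO2*]/α₀ = 5.095×10^-5 / 0.01782 = 2.859 mmol/kg
CA = (α₁ + 2α₂)·DIC = (0.9353 + 2×0.04688) × 2.859 = 2.94 mmol/kg

CA = 2.94 mmol/kg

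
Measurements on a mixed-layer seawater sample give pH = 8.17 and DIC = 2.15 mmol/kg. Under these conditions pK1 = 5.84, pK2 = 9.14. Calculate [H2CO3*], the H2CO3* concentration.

[CO2*] = 9.04 μmol/kg

α₀ = 1 / (1 + K1/[H⁺] + K1K2/[H⁺]²) = 1 / (1 + 10^+2.33 + 10^+1.36)
   = 1 / (1 + 213.80 + 22.909) = 1/237.70 = 0.004207
[CO2*] = α₀ × DIC = 0.004207 × 2.15 = 0.00904 mmol/kg = 9.04 μmol/kg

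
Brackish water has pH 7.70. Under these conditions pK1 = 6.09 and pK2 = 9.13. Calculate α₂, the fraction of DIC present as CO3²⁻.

α₂ = 0.0350

α₂ = 1 / (1 + [H⁺]/K2 + [H⁺]²/(K1K2)) = 1 / (1 + 10^+1.43 + 10^-0.18)
   = 1 / (1 + 26.915 + 0.66069) = 1/28.576 = 0.03499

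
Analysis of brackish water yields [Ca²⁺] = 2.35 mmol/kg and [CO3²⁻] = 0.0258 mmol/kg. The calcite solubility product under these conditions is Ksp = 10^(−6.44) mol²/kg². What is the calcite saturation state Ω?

Ksp = 10^(−6.44) = 3.631×10^-7
Ω = [Ca²⁺][CO3²⁻]/Ksp = (2.35×10^-3)(0.0258×10^-3) / 3.631×10^-7 = 0.167

Ω = 0.167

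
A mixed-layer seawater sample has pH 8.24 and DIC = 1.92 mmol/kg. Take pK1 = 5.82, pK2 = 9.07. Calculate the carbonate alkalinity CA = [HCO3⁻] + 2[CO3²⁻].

CA = [HCO3⁻] + 2[CO3²⁻] = (α₁ + 2α₂)·DIC
At pH 8.24: [H⁺]/K1 = 10^-2.42 = 0.0038019, K2/[H⁺] = 10^-0.83 = 0.14791
α₁ = 1/(1 + 0.0038019 + 0.14791) = 1/1.1517 = 0.8683; α₂ = α₁·K2/[H⁺] = 0.1284
α₁ + 2α₂ = 1.1251
CA = 1.1251 × 1.92 = 2.16 mmol/kg

CA = 2.16 mmol/kg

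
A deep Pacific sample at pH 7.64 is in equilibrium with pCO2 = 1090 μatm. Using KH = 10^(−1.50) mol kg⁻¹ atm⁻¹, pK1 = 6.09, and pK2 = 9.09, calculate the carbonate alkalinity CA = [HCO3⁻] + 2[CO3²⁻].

CA = 1.31 mmol/kg

[CO2*] = KH · pCO2 = 10^(−1.50) × 1090×10^-6 = 3.447×10^-5 mol/kg
α₀ = 1/(1 + K1/[H⁺] + K1K2/[H⁺]²) = 1/(1 + 10^+1.55 + 10^+0.10) = 0.02650
DIC = [CO2*]/α₀ = 3.447×10^-5 / 0.02650 = 1.301 mmol/kg
CA = (α₁ + 2α₂)·DIC = (0.9401 + 2×0.03336) × 1.301 = 1.31 mmol/kg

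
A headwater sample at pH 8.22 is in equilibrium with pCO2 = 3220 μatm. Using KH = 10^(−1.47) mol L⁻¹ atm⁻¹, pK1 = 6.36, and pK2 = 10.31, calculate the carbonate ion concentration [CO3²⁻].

[CO3²⁻] = 0.0642 mmol/L

[CO2*] = KH · pCO2 = 10^(−1.47) × 3220×10^-6 = 1.091×10^-4 mol/L
α₀ = 1/(1 + K1/[H⁺] + K1K2/[H⁺]²) = 1/(1 + 10^+1.86 + 10^-0.23) = 0.01351
DIC = [CO2*]/α₀ = 1.091×10^-4 / 0.01351 = 8.078 mmol/L
[CO3²⁻] = α₂·DIC; α₂ = 0.007954, so [CO3²⁻] = 0.007954 × 8.078 = 0.0642 mmol/L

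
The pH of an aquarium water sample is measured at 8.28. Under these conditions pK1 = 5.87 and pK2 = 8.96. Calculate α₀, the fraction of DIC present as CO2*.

α₀ = 0.00321

α₀ = 1 / (1 + K1/[H⁺] + K1K2/[H⁺]²) = 1 / (1 + 10^+2.41 + 10^+1.73)
   = 1 / (1 + 257.04 + 53.703) = 1/311.74 = 0.003208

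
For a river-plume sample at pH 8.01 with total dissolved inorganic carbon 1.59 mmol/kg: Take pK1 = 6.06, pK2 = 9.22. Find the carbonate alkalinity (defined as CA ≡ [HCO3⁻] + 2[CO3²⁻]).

CA = [HCO3⁻] + 2[CO3²⁻] = (α₁ + 2α₂)·DIC
At pH 8.01: [H⁺]/K1 = 10^-1.95 = 0.011220, K2/[H⁺] = 10^-1.21 = 0.061660
α₁ = 1/(1 + 0.011220 + 0.061660) = 1/1.0729 = 0.9321; α₂ = α₁·K2/[H⁺] = 0.05747
α₁ + 2α₂ = 1.0470
CA = 1.0470 × 1.59 = 1.66 mmol/kg

CA = 1.66 mmol/kg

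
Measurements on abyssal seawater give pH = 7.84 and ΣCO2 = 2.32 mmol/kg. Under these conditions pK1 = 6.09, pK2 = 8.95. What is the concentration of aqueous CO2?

[CO2*] = 0.0377 mmol/kg

α₀ = 1 / (1 + K1/[H⁺] + K1K2/[H⁺]²) = 1 / (1 + 10^+1.75 + 10^+0.64)
   = 1 / (1 + 56.234 + 4.3652) = 1/61.599 = 0.01623
[CO2*] = α₀ × DIC = 0.01623 × 2.32 = 0.0377 mmol/kg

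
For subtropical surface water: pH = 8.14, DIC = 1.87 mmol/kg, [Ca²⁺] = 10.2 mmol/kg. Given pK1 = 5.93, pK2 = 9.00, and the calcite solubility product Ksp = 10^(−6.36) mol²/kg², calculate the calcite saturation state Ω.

Ω = 5.27

α₂ = 1 / (1 + [H⁺]/K2 + [H⁺]²/(K1K2)) = 1 / (1 + 10^+0.86 + 10^-1.35)
   = 1 / (1 + 7.2444 + 0.044668) = 1/8.2890 = 0.1206
[CO3²⁻] = α₂ × DIC = 0.1206 × 1.87 = 0.2256 mmol/kg
Ksp = 10^(−6.36) = 4.365×10^-7
Ω = [Ca²⁺][CO3²⁻]/Ksp = (10.2×10^-3)(2.256×10^-4) / 4.365×10^-7 = 5.27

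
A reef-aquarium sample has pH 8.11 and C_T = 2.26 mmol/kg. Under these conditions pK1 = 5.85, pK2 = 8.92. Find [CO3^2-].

[CO3²⁻] = 0.302 mmol/kg

α₂ = 1 / (1 + [H⁺]/K2 + [H⁺]²/(K1K2)) = 1 / (1 + 10^+0.81 + 10^-1.45)
   = 1 / (1 + 6.4565 + 0.035481) = 1/7.4920 = 0.1335
[CO3²⁻] = α₂ × DIC = 0.1335 × 2.26 = 0.302 mmol/kg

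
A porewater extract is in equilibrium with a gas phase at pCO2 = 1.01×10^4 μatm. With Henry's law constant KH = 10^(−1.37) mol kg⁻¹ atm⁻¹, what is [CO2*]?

[CO2*] = 431 μmol/kg

KH = 10^(−1.37) = 4.266×10^-2 mol kg⁻¹ atm⁻¹
[CO2*] = KH · pCO2 = 4.266×10^-2 × 1.01×10^4×10^-6 atm = 4.31×10^-4 mol/kg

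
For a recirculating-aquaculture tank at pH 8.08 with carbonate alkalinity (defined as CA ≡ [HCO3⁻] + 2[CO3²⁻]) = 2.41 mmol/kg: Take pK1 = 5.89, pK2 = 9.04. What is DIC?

CA = [HCO3⁻] + 2[CO3²⁻] = (α₁ + 2α₂)·DIC
At pH 8.08: [H⁺]/K1 = 10^-2.19 = 0.0064565, K2/[H⁺] = 10^-0.96 = 0.10965
α₁ = 1/(1 + 0.0064565 + 0.10965) = 1/1.1161 = 0.8960; α₂ = α₁·K2/[H⁺] = 0.09824
α₁ + 2α₂ = 1.0925
DIC = CA / (α₁ + 2α₂) = 2.41 / 1.0925 = 2.21 mmol/kg

DIC = 2.21 mmol/kg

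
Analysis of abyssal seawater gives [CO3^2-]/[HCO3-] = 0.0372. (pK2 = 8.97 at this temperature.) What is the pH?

From K2 = [H⁺][CO3^2-]/[HCO3-]:  pH = pK2 + log₁₀([CO3^2-]/[HCO3-])
log₁₀(0.0372) = -1.429
pH = 8.97 + (-1.429) = 7.54

pH = 7.54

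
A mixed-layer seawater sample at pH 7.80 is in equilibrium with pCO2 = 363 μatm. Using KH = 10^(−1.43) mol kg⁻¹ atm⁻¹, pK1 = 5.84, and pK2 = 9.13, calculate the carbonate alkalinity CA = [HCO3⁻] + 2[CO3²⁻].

[CO2*] = KH · pCO2 = 10^(−1.43) × 363×10^-6 = 1.349×10^-5 mol/kg
α₀ = 1/(1 + K1/[H⁺] + K1K2/[H⁺]²) = 1/(1 + 10^+1.96 + 10^+0.63) = 0.01037
DIC = [CO2*]/α₀ = 1.349×10^-5 / 0.01037 = 1.301 mmol/kg
CA = (α₁ + 2α₂)·DIC = (0.9454 + 2×0.04422) × 1.301 = 1.35 mmol/kg

CA = 1.35 mmol/kg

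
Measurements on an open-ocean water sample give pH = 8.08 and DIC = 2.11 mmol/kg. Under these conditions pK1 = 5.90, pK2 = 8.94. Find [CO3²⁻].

[CO3²⁻] = 0.254 mmol/kg

α₂ = 1 / (1 + [H⁺]/K2 + [H⁺]²/(K1K2)) = 1 / (1 + 10^+0.86 + 10^-1.32)
   = 1 / (1 + 7.2444 + 0.047863) = 1/8.2922 = 0.1206
[CO3²⁻] = α₂ × DIC = 0.1206 × 2.11 = 0.254 mmol/kg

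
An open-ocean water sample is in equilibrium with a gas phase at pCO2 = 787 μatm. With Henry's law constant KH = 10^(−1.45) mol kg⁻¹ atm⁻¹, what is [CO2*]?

[CO2*] = 27.9 μmol/kg

KH = 10^(−1.45) = 3.548×10^-2 mol kg⁻¹ atm⁻¹
[CO2*] = KH · pCO2 = 3.548×10^-2 × 787×10^-6 atm = 2.79×10^-5 mol/kg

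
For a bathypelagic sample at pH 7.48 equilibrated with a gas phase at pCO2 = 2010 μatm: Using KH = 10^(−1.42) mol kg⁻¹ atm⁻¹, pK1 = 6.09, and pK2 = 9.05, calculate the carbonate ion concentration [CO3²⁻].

[CO2*] = KH · pCO2 = 10^(−1.42) × 2010×10^-6 = 7.642×10^-5 mol/kg
α₀ = 1/(1 + K1/[H⁺] + K1K2/[H⁺]²) = 1/(1 + 10^+1.39 + 10^-0.18) = 0.03816
DIC = [CO2*]/α₀ = 7.642×10^-5 / 0.03816 = 2.003 mmol/kg
[CO3²⁻] = α₂·DIC; α₂ = 0.02521, so [CO3²⁻] = 0.02521 × 2.003 = 0.0505 mmol/kg

[CO3²⁻] = 0.0505 mmol/kg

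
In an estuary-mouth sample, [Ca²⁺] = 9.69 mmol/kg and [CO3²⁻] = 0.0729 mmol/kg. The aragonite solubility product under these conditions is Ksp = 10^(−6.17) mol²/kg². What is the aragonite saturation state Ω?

Ω = 1.04

Ksp = 10^(−6.17) = 6.761×10^-7
Ω = [Ca²⁺][CO3²⁻]/Ksp = (9.69×10^-3)(0.0729×10^-3) / 6.761×10^-7 = 1.04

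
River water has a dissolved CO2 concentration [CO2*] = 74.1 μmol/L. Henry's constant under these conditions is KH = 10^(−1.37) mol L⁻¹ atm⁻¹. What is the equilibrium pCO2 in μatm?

KH = 10^(−1.37) = 4.266×10^-2 mol L⁻¹ atm⁻¹
pCO2 = [CO2*]/KH = 74.1×10^-6 / 4.266×10^-2 = 1.74×10^-3 atm = 1740 μatm

pCO2 = 1740 μatm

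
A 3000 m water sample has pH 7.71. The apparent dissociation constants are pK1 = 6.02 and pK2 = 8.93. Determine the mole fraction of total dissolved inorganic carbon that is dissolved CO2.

α₀ = 1 / (1 + K1/[H⁺] + K1K2/[H⁺]²) = 1 / (1 + 10^+1.69 + 10^+0.47)
   = 1 / (1 + 48.978 + 2.9512) = 1/52.929 = 0.01889

α₀ = 0.0189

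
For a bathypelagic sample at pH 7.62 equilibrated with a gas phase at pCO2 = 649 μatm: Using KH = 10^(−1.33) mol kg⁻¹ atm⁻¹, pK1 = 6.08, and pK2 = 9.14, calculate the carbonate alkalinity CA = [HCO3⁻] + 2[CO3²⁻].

CA = 1.12 mmol/kg

[CO2*] = KH · pCO2 = 10^(−1.33) × 649×10^-6 = 3.036×10^-5 mol/kg
α₀ = 1/(1 + K1/[H⁺] + K1K2/[H⁺]²) = 1/(1 + 10^+1.54 + 10^+0.02) = 0.02723
DIC = [CO2*]/α₀ = 3.036×10^-5 / 0.02723 = 1.115 mmol/kg
CA = (α₁ + 2α₂)·DIC = (0.9443 + 2×0.02852) × 1.115 = 1.12 mmol/kg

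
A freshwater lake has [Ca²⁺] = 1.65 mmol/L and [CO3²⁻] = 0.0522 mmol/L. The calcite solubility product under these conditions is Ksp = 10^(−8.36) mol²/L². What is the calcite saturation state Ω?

Ω = 19.7

Ksp = 10^(−8.36) = 4.365×10^-9
Ω = [Ca²⁺][CO3²⁻]/Ksp = (1.65×10^-3)(0.0522×10^-3) / 4.365×10^-9 = 19.7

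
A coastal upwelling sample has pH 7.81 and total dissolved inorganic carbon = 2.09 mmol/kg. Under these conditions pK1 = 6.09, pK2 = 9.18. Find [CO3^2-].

[CO3²⁻] = 0.0840 mmol/kg

α₂ = 1 / (1 + [H⁺]/K2 + [H⁺]²/(K1K2)) = 1 / (1 + 10^+1.37 + 10^-0.35)
   = 1 / (1 + 23.442 + 0.44668) = 1/24.889 = 0.04018
[CO3²⁻] = α₂ × DIC = 0.04018 × 2.09 = 0.0840 mmol/kg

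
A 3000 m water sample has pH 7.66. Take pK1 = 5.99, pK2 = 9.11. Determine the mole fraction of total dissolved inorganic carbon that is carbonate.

α₂ = 1 / (1 + [H⁺]/K2 + [H⁺]²/(K1K2)) = 1 / (1 + 10^+1.45 + 10^-0.22)
   = 1 / (1 + 28.184 + 0.60256) = 1/29.786 = 0.03357

α₂ = 0.0336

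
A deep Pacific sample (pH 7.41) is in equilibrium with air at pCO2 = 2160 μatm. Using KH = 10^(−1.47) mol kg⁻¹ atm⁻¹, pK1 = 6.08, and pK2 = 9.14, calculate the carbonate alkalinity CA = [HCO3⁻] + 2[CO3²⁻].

[CO2*] = KH · pCO2 = 10^(−1.47) × 2160×10^-6 = 7.319×10^-5 mol/kg
α₀ = 1/(1 + K1/[H⁺] + K1K2/[H⁺]²) = 1/(1 + 10^+1.33 + 10^-0.40) = 0.04390
DIC = [CO2*]/α₀ = 7.319×10^-5 / 0.04390 = 1.667 mmol/kg
CA = (α₁ + 2α₂)·DIC = (0.9386 + 2×0.01748) × 1.667 = 1.62 mmol/kg

CA = 1.62 mmol/kg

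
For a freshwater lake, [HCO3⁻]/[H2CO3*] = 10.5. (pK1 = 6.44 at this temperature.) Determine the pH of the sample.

From K1 = [H⁺][HCO3⁻]/[H2CO3*]:  pH = pK1 + log₁₀([HCO3⁻]/[H2CO3*])
log₁₀(10.5) = +1.021
pH = 6.44 + (+1.021) = 7.46

pH = 7.46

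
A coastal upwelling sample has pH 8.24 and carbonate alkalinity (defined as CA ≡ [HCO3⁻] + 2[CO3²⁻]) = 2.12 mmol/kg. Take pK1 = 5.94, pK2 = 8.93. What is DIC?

DIC = 1.82 mmol/kg

CA = [HCO3⁻] + 2[CO3²⁻] = (α₁ + 2α₂)·DIC
At pH 8.24: [H⁺]/K1 = 10^-2.30 = 0.0050119, K2/[H⁺] = 10^-0.69 = 0.20417
α₁ = 1/(1 + 0.0050119 + 0.20417) = 1/1.2092 = 0.8270; α₂ = α₁·K2/[H⁺] = 0.1689
α₁ + 2α₂ = 1.1647
DIC = CA / (α₁ + 2α₂) = 2.12 / 1.1647 = 1.82 mmol/kg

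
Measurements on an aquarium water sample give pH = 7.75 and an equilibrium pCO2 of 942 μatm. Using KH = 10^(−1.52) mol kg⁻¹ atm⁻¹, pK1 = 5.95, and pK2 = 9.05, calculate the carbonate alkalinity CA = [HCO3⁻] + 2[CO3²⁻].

[CO2*] = KH · pCO2 = 10^(−1.52) × 942×10^-6 = 2.845×10^-5 mol/kg
α₀ = 1/(1 + K1/[H⁺] + K1K2/[H⁺]²) = 1/(1 + 10^+1.80 + 10^+0.50) = 0.01487
DIC = [CO2*]/α₀ = 2.845×10^-5 / 0.01487 = 1.913 mmol/kg
CA = (α₁ + 2α₂)·DIC = (0.9381 + 2×0.04702) × 1.913 = 1.97 mmol/kg

CA = 1.97 mmol/kg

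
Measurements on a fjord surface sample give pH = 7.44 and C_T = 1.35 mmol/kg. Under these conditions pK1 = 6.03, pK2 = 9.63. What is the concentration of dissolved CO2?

α₀ = 1 / (1 + K1/[H⁺] + K1K2/[H⁺]²) = 1 / (1 + 10^+1.41 + 10^-0.78)
   = 1 / (1 + 25.704 + 0.16596) = 1/26.870 = 0.03722
[CO2*] = α₀ × DIC = 0.03722 × 1.35 = 0.0502 mmol/kg

[CO2*] = 0.0502 mmol/kg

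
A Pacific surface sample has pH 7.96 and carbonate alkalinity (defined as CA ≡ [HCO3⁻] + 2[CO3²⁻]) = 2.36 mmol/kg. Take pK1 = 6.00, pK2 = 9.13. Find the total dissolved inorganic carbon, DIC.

CA = [HCO3⁻] + 2[CO3²⁻] = (α₁ + 2α₂)·DIC
At pH 7.96: [H⁺]/K1 = 10^-1.96 = 0.010965, K2/[H⁺] = 10^-1.17 = 0.067608
α₁ = 1/(1 + 0.010965 + 0.067608) = 1/1.0786 = 0.9272; α₂ = α₁·K2/[H⁺] = 0.06268
α₁ + 2α₂ = 1.0525
DIC = CA / (α₁ + 2α₂) = 2.36 / 1.0525 = 2.24 mmol/kg

DIC = 2.24 mmol/kg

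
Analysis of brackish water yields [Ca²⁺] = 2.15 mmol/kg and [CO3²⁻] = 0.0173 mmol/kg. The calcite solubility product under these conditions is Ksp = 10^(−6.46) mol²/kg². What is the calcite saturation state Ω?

Ksp = 10^(−6.46) = 3.467×10^-7
Ω = [Ca²⁺][CO3²⁻]/Ksp = (2.15×10^-3)(0.0173×10^-3) / 3.467×10^-7 = 0.107

Ω = 0.107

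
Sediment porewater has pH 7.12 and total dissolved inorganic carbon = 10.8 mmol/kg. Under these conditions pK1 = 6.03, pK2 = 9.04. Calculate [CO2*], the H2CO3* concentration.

α₀ = 1 / (1 + K1/[H⁺] + K1K2/[H⁺]²) = 1 / (1 + 10^+1.09 + 10^-0.83)
   = 1 / (1 + 12.303 + 0.14791) = 1/13.451 = 0.07435
[CO2*] = α₀ × DIC = 0.07435 × 10.8 = 0.803 mmol/kg

[CO2*] = 0.803 mmol/kg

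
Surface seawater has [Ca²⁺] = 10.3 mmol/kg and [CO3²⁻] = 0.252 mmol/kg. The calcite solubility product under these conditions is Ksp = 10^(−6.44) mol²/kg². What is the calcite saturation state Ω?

Ksp = 10^(−6.44) = 3.631×10^-7
Ω = [Ca²⁺][CO3²⁻]/Ksp = (10.3×10^-3)(0.252×10^-3) / 3.631×10^-7 = 7.15

Ω = 7.15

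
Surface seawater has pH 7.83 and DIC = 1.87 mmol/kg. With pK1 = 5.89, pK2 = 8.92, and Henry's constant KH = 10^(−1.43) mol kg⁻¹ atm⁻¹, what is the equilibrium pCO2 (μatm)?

pCO2 = 529 μatm

α₀ = 1 / (1 + K1/[H⁺] + K1K2/[H⁺]²) = 1 / (1 + 10^+1.94 + 10^+0.85)
   = 1 / (1 + 87.096 + 7.0795) = 1/95.176 = 0.01051
[CO2*] = α₀ × DIC = 0.01051 × 1.87 = 0.01965 mmol/kg = 19.65 μmol/kg
pCO2 = [CO2*]/KH = 1.965×10^-5 / 3.715×10^-2 = 529 μatm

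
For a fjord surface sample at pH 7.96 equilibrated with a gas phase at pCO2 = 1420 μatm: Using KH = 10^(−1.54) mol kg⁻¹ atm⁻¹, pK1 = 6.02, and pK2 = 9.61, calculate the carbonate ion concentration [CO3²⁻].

[CO2*] = KH · pCO2 = 10^(−1.54) × 1420×10^-6 = 4.095×10^-5 mol/kg
α₀ = 1/(1 + K1/[H⁺] + K1K2/[H⁺]²) = 1/(1 + 10^+1.94 + 10^+0.29) = 0.01111
DIC = [CO2*]/α₀ = 4.095×10^-5 / 0.01111 = 3.688 mmol/kg
[CO3²⁻] = α₂·DIC; α₂ = 0.02165, so [CO3²⁻] = 0.02165 × 3.688 = 0.0799 mmol/kg

[CO3²⁻] = 0.0799 mmol/kg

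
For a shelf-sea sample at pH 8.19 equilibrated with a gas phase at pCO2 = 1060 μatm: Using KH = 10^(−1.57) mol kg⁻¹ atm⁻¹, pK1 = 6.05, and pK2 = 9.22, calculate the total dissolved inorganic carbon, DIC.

[CO2*] = KH · pCO2 = 10^(−1.57) × 1060×10^-6 = 2.853×10^-5 mol/kg
α₀ = 1/(1 + K1/[H⁺] + K1K2/[H⁺]²) = 1/(1 + 10^+2.14 + 10^+1.11) = 0.006582
DIC = [CO2*]/α₀ = 2.853×10^-5 / 0.006582 = 4.33 mmol/kg

DIC = 4.33 mmol/kg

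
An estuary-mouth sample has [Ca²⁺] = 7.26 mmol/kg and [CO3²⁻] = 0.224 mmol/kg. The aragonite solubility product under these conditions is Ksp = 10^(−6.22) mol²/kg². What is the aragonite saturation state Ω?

Ksp = 10^(−6.22) = 6.026×10^-7
Ω = [Ca²⁺][CO3²⁻]/Ksp = (7.26×10^-3)(0.224×10^-3) / 6.026×10^-7 = 2.70

Ω = 2.70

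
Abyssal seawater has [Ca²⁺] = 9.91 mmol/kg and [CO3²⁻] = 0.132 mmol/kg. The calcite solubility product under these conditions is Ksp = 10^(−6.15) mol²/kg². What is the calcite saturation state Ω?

Ω = 1.85

Ksp = 10^(−6.15) = 7.079×10^-7
Ω = [Ca²⁺][CO3²⁻]/Ksp = (9.91×10^-3)(0.132×10^-3) / 7.079×10^-7 = 1.85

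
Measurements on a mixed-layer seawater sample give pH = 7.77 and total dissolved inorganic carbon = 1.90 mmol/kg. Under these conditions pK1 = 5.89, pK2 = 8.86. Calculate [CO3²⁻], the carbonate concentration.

[CO3²⁻] = 0.141 mmol/kg

α₂ = 1 / (1 + [H⁺]/K2 + [H⁺]²/(K1K2)) = 1 / (1 + 10^+1.09 + 10^-0.79)
   = 1 / (1 + 12.303 + 0.16218) = 1/13.465 = 0.07427
[CO3²⁻] = α₂ × DIC = 0.07427 × 1.90 = 0.141 mmol/kg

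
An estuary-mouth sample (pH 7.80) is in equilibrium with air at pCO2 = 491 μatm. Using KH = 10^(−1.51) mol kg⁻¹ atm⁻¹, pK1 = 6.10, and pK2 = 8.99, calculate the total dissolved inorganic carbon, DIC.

[CO2*] = KH · pCO2 = 10^(−1.51) × 491×10^-6 = 1.517×10^-5 mol/kg
α₀ = 1/(1 + K1/[H⁺] + K1K2/[H⁺]²) = 1/(1 + 10^+1.70 + 10^+0.51) = 0.01840
DIC = [CO2*]/α₀ = 1.517×10^-5 / 0.01840 = 0.825 mmol/kg

DIC = 0.825 mmol/kg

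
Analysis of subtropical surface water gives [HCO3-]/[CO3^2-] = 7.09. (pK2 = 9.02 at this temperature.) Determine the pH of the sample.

From K2 = [H⁺][CO3^2-]/[HCO3-]:  pH = pK2 − log₁₀([HCO3-]/[CO3^2-])
log₁₀(7.09) = +0.851
pH = 9.02 − (+0.851) = 8.17

pH = 8.17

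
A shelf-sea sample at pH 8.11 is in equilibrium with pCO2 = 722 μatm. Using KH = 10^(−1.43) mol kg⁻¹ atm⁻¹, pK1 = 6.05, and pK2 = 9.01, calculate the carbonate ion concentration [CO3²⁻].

[CO2*] = KH · pCO2 = 10^(−1.43) × 722×10^-6 = 2.682×10^-5 mol/kg
α₀ = 1/(1 + K1/[H⁺] + K1K2/[H⁺]²) = 1/(1 + 10^+2.06 + 10^+1.16) = 0.007676
DIC = [CO2*]/α₀ = 2.682×10^-5 / 0.007676 = 3.494 mmol/kg
[CO3²⁻] = α₂·DIC; α₂ = 0.1110, so [CO3²⁻] = 0.1110 × 3.494 = 0.388 mmol/kg

[CO3²⁻] = 0.388 mmol/kg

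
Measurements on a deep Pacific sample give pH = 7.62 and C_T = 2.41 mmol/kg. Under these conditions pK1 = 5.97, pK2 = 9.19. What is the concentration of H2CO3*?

[CO2*] = 0.0514 mmol/kg

α₀ = 1 / (1 + K1/[H⁺] + K1K2/[H⁺]²) = 1 / (1 + 10^+1.65 + 10^+0.08)
   = 1 / (1 + 44.668 + 1.2023) = 1/46.871 = 0.02134
[CO2*] = α₀ × DIC = 0.02134 × 2.41 = 0.0514 mmol/kg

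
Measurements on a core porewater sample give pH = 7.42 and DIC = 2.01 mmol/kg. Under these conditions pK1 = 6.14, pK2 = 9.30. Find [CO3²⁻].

[CO3²⁻] = 0.0249 mmol/kg

α₂ = 1 / (1 + [H⁺]/K2 + [H⁺]²/(K1K2)) = 1 / (1 + 10^+1.88 + 10^+0.60)
   = 1 / (1 + 75.858 + 3.9811) = 1/80.839 = 0.01237
[CO3²⁻] = α₂ × DIC = 0.01237 × 2.01 = 0.0249 mmol/kg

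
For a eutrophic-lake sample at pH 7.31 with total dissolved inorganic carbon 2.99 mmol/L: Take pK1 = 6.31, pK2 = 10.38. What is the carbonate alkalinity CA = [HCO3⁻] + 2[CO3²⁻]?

CA = [HCO3⁻] + 2[CO3²⁻] = (α₁ + 2α₂)·DIC
At pH 7.31: [H⁺]/K1 = 10^-1.00 = 0.10000, K2/[H⁺] = 10^-3.07 = 0.00085114
α₁ = 1/(1 + 0.10000 + 0.00085114) = 1/1.1009 = 0.9084; α₂ = α₁·K2/[H⁺] = 0.0007732
α₁ + 2α₂ = 0.9099
CA = 0.9099 × 2.99 = 2.72 mmol/L

CA = 2.72 mmol/L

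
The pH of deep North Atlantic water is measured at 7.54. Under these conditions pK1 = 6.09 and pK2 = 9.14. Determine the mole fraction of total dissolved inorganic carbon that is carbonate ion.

α₂ = 1 / (1 + [H⁺]/K2 + [H⁺]²/(K1K2)) = 1 / (1 + 10^+1.60 + 10^+0.15)
   = 1 / (1 + 39.811 + 1.4125) = 1/42.223 = 0.02368

α₂ = 0.0237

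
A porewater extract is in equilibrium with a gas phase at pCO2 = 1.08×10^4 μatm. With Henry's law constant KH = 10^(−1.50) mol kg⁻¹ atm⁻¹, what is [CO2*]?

[CO2*] = 342 μmol/kg

KH = 10^(−1.50) = 3.162×10^-2 mol kg⁻¹ atm⁻¹
[CO2*] = KH · pCO2 = 3.162×10^-2 × 1.08×10^4×10^-6 atm = 3.42×10^-4 mol/kg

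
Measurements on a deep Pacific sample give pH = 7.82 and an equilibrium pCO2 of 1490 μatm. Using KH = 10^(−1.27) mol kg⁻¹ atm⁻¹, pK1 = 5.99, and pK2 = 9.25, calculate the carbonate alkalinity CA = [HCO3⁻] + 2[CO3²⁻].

[CO2*] = KH · pCO2 = 10^(−1.27) × 1490×10^-6 = 8.002×10^-5 mol/kg
α₀ = 1/(1 + K1/[H⁺] + K1K2/[H⁺]²) = 1/(1 + 10^+1.83 + 10^+0.40) = 0.01406
DIC = [CO2*]/α₀ = 8.002×10^-5 / 0.01406 = 5.691 mmol/kg
CA = (α₁ + 2α₂)·DIC = (0.9506 + 2×0.03532) × 5.691 = 5.81 mmol/kg

CA = 5.81 mmol/kg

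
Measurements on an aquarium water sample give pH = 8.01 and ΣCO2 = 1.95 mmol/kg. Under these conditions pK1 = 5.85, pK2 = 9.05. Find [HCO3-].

α₁ = 1 / (1 + [H⁺]/K1 + K2/[H⁺]) = 1 / (1 + 10^-2.16 + 10^-1.04)
   = 1 / (1 + 0.0069183 + 0.091201) = 1/1.0981 = 0.9106
[HCO3⁻] = α₁ × DIC = 0.9106 × 1.95 = 1.78 mmol/kg

[HCO3⁻] = 1.78 mmol/kg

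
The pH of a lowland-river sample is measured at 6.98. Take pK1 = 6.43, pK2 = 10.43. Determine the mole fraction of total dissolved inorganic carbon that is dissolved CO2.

α₀ = 1 / (1 + K1/[H⁺] + K1K2/[H⁺]²) = 1 / (1 + 10^+0.55 + 10^-2.90)
   = 1 / (1 + 3.5481 + 0.0012589) = 1/4.5494 = 0.2198

α₀ = 0.220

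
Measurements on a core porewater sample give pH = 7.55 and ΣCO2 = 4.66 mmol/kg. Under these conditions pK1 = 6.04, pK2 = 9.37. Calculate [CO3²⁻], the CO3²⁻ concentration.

α₂ = 1 / (1 + [H⁺]/K2 + [H⁺]²/(K1K2)) = 1 / (1 + 10^+1.82 + 10^+0.31)
   = 1 / (1 + 66.069 + 2.0417) = 1/69.111 = 0.01447
[CO3²⁻] = α₂ × DIC = 0.01447 × 4.66 = 0.0674 mmol/kg

[CO3²⁻] = 0.0674 mmol/kg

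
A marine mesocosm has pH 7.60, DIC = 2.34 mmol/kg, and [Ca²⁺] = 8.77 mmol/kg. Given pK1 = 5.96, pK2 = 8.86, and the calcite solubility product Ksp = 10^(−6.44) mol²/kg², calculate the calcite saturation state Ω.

α₂ = 1 / (1 + [H⁺]/K2 + [H⁺]²/(K1K2)) = 1 / (1 + 10^+1.26 + 10^-0.38)
   = 1 / (1 + 18.197 + 0.41687) = 1/19.614 = 0.05098
[CO3²⁻] = α₂ × DIC = 0.05098 × 2.34 = 0.1193 mmol/kg
Ksp = 10^(−6.44) = 3.631×10^-7
Ω = [Ca²⁺][CO3²⁻]/Ksp = (8.77×10^-3)(1.193×10^-4) / 3.631×10^-7 = 2.88

Ω = 2.88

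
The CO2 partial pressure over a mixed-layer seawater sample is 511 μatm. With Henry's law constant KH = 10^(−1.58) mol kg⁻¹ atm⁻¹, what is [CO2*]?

KH = 10^(−1.58) = 2.630×10^-2 mol kg⁻¹ atm⁻¹
[CO2*] = KH · pCO2 = 2.630×10^-2 × 511×10^-6 atm = 1.34×10^-5 mol/kg

[CO2*] = 13.4 μmol/kg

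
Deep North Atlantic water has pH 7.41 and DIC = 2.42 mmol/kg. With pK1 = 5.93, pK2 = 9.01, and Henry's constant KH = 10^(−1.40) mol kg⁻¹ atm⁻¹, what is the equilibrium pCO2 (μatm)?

pCO2 = 1900 μatm

α₀ = 1 / (1 + K1/[H⁺] + K1K2/[H⁺]²) = 1 / (1 + 10^+1.48 + 10^-0.12)
   = 1 / (1 + 30.200 + 0.75858) = 1/31.958 = 0.03129
[CO2*] = α₀ × DIC = 0.03129 × 2.42 = 0.07572 mmol/kg
pCO2 = [CO2*]/KH = 7.572×10^-5 / 3.981×10^-2 = 1900 μatm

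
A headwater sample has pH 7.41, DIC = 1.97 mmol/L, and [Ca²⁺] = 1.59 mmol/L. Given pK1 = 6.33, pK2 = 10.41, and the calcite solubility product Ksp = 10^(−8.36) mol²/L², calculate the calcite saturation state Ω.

α₂ = 1 / (1 + [H⁺]/K2 + [H⁺]²/(K1K2)) = 1 / (1 + 10^+3.00 + 10^+1.92)
   = 1 / (1 + 1000.0 + 83.176) = 1/1084.2 = 0.0009224
[CO3²⁻] = α₂ × DIC = 0.0009224 × 1.97 = 0.001817 mmol/L = 1.817 μmol/L
Ksp = 10^(−8.36) = 4.365×10^-9
Ω = [Ca²⁺][CO3²⁻]/Ksp = (1.59×10^-3)(1.817×10^-6) / 4.365×10^-9 = 0.662

Ω = 0.662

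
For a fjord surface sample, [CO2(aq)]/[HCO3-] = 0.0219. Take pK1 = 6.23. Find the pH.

From K1 = [H⁺][HCO3-]/[CO2(aq)]:  pH = pK1 − log₁₀([CO2(aq)]/[HCO3-])
log₁₀(0.0219) = -1.660
pH = 6.23 − (-1.660) = 7.89

pH = 7.89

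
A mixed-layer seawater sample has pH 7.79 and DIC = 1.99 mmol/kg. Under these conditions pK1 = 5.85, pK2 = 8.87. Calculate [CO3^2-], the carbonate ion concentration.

α₂ = 1 / (1 + [H⁺]/K2 + [H⁺]²/(K1K2)) = 1 / (1 + 10^+1.08 + 10^-0.86)
   = 1 / (1 + 12.023 + 0.13804) = 1/13.161 = 0.07598
[CO3²⁻] = α₂ × DIC = 0.07598 × 1.99 = 0.151 mmol/kg

[CO3²⁻] = 0.151 mmol/kg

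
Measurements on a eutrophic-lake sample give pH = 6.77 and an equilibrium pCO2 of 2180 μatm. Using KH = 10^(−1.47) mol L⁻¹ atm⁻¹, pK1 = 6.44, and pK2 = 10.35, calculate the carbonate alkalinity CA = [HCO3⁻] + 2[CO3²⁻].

CA = 0.158 mmol/L

[CO2*] = KH · pCO2 = 10^(−1.47) × 2180×10^-6 = 7.387×10^-5 mol/L
α₀ = 1/(1 + K1/[H⁺] + K1K2/[H⁺]²) = 1/(1 + 10^+0.33 + 10^-3.25) = 0.3186
DIC = [CO2*]/α₀ = 7.387×10^-5 / 0.3186 = 0.2318 mmol/L
CA = (α₁ + 2α₂)·DIC = (0.6812 + 2×0.0001792) × 0.2318 = 0.158 mmol/L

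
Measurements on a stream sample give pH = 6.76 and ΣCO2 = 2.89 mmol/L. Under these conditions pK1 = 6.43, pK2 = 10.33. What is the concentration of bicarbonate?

[HCO3⁻] = 1.97 mmol/L

α₁ = 1 / (1 + [H⁺]/K1 + K2/[H⁺]) = 1 / (1 + 10^-0.33 + 10^-3.57)
   = 1 / (1 + 0.46774 + 0.00026915) = 1/1.4680 = 0.6812
[HCO3⁻] = α₁ × DIC = 0.6812 × 2.89 = 1.97 mmol/L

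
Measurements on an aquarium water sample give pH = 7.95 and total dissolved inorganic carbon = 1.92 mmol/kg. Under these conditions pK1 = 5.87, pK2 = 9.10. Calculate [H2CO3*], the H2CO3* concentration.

[CO2*] = 14.8 μmol/kg

α₀ = 1 / (1 + K1/[H⁺] + K1K2/[H⁺]²) = 1 / (1 + 10^+2.08 + 10^+0.93)
   = 1 / (1 + 120.23 + 8.5114) = 1/129.74 = 0.007708
[CO2*] = α₀ × DIC = 0.007708 × 1.92 = 0.0148 mmol/kg = 14.8 μmol/kg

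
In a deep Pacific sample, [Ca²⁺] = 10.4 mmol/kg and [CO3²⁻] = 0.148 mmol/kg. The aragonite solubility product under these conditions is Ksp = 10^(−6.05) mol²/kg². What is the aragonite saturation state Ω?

Ksp = 10^(−6.05) = 8.913×10^-7
Ω = [Ca²⁺][CO3²⁻]/Ksp = (10.4×10^-3)(0.148×10^-3) / 8.913×10^-7 = 1.73

Ω = 1.73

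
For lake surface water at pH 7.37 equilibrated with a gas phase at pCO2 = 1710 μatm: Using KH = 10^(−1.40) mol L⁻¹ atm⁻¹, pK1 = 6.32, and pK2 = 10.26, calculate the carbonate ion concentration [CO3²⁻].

[CO2*] = KH · pCO2 = 10^(−1.40) × 1710×10^-6 = 6.808×10^-5 mol/L
α₀ = 1/(1 + K1/[H⁺] + K1K2/[H⁺]²) = 1/(1 + 10^+1.05 + 10^-1.84) = 0.08174
DIC = [CO2*]/α₀ = 6.808×10^-5 / 0.08174 = 0.8329 mmol/L
[CO3²⁻] = α₂·DIC; α₂ = 0.001181, so [CO3²⁻] = 0.001181 × 0.8329 = 0.000984 mmol/L = 0.984 μmol/L

[CO3²⁻] = 0.984 μmol/L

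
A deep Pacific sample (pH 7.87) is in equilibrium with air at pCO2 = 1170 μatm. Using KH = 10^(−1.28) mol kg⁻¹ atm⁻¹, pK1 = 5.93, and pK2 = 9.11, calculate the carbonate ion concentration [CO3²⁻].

[CO3²⁻] = 0.308 mmol/kg

[CO2*] = KH · pCO2 = 10^(−1.28) × 1170×10^-6 = 6.140×10^-5 mol/kg
α₀ = 1/(1 + K1/[H⁺] + K1K2/[H⁺]²) = 1/(1 + 10^+1.94 + 10^+0.70) = 0.01074
DIC = [CO2*]/α₀ = 6.140×10^-5 / 0.01074 = 5.717 mmol/kg
[CO3²⁻] = α₂·DIC; α₂ = 0.05383, so [CO3²⁻] = 0.05383 × 5.717 = 0.308 mmol/kg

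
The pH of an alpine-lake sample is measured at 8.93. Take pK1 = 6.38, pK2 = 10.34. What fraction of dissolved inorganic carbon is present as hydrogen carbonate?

α₁ = 1 / (1 + [H⁺]/K1 + K2/[H⁺]) = 1 / (1 + 10^-2.55 + 10^-1.41)
   = 1 / (1 + 0.0028184 + 0.038905) = 1/1.0417 = 0.9599

α₁ = 0.960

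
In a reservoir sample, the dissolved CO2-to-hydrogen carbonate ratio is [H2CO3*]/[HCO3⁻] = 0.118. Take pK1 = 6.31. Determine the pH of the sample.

pH = 7.24

From K1 = [H⁺][HCO3⁻]/[H2CO3*]:  pH = pK1 − log₁₀([H2CO3*]/[HCO3⁻])
log₁₀(0.118) = -0.928
pH = 6.31 − (-0.928) = 7.24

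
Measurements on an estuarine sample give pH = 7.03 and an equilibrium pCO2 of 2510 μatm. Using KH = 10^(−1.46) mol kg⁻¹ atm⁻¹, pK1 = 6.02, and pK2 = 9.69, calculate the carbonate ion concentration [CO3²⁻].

[CO2*] = KH · pCO2 = 10^(−1.46) × 2510×10^-6 = 8.703×10^-5 mol/kg
α₀ = 1/(1 + K1/[H⁺] + K1K2/[H⁺]²) = 1/(1 + 10^+1.01 + 10^-1.65) = 0.08885
DIC = [CO2*]/α₀ = 8.703×10^-5 / 0.08885 = 0.9796 mmol/kg
[CO3²⁻] = α₂·DIC; α₂ = 0.001989, so [CO3²⁻] = 0.001989 × 0.9796 = 0.00195 mmol/kg = 1.95 μmol/kg

[CO3²⁻] = 1.95 μmol/kg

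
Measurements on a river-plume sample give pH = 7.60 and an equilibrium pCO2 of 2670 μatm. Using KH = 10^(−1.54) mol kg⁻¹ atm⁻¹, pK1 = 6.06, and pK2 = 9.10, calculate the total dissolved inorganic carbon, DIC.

[CO2*] = KH · pCO2 = 10^(−1.54) × 2670×10^-6 = 7.700×10^-5 mol/kg
α₀ = 1/(1 + K1/[H⁺] + K1K2/[H⁺]²) = 1/(1 + 10^+1.54 + 10^+0.04) = 0.02720
DIC = [CO2*]/α₀ = 7.700×10^-5 / 0.02720 = 2.83 mmol/kg

DIC = 2.83 mmol/kg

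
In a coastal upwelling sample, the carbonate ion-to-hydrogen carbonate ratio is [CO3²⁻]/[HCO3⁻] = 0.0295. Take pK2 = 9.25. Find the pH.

pH = 7.72

From K2 = [H⁺][CO3²⁻]/[HCO3⁻]:  pH = pK2 + log₁₀([CO3²⁻]/[HCO3⁻])
log₁₀(0.0295) = -1.530
pH = 9.25 + (-1.530) = 7.72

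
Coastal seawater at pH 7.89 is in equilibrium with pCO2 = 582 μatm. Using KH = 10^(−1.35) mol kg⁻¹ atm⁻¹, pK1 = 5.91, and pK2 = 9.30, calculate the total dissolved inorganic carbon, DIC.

DIC = 2.61 mmol/kg

[CO2*] = KH · pCO2 = 10^(−1.35) × 582×10^-6 = 2.600×10^-5 mol/kg
α₀ = 1/(1 + K1/[H⁺] + K1K2/[H⁺]²) = 1/(1 + 10^+1.98 + 10^+0.57) = 0.009979
DIC = [CO2*]/α₀ = 2.600×10^-5 / 0.009979 = 2.61 mmol/kg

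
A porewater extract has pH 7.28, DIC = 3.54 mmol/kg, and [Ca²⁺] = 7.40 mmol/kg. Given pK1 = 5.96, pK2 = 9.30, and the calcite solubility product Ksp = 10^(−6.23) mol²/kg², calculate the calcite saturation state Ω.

Ω = 0.402

α₂ = 1 / (1 + [H⁺]/K2 + [H⁺]²/(K1K2)) = 1 / (1 + 10^+2.02 + 10^+0.70)
   = 1 / (1 + 104.71 + 5.0119) = 1/110.72 = 0.009031
[CO3²⁻] = α₂ × DIC = 0.009031 × 3.54 = 0.03197 mmol/kg
Ksp = 10^(−6.23) = 5.888×10^-7
Ω = [Ca²⁺][CO3²⁻]/Ksp = (7.40×10^-3)(3.197×10^-5) / 5.888×10^-7 = 0.402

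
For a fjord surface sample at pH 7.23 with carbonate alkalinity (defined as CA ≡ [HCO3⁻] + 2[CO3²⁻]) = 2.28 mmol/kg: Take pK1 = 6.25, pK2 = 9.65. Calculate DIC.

CA = [HCO3⁻] + 2[CO3²⁻] = (α₁ + 2α₂)·DIC
At pH 7.23: [H⁺]/K1 = 10^-0.98 = 0.10471, K2/[H⁺] = 10^-2.42 = 0.0038019
α₁ = 1/(1 + 0.10471 + 0.0038019) = 1/1.1085 = 0.9021; α₂ = α₁·K2/[H⁺] = 0.003430
α₁ + 2α₂ = 0.9090
DIC = CA / (α₁ + 2α₂) = 2.28 / 0.9090 = 2.51 mmol/kg

DIC = 2.51 mmol/kg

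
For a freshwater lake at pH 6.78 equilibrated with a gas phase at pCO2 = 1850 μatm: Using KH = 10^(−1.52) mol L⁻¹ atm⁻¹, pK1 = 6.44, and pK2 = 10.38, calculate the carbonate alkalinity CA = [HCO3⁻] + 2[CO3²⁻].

[CO2*] = KH · pCO2 = 10^(−1.52) × 1850×10^-6 = 5.587×10^-5 mol/L
α₀ = 1/(1 + K1/[H⁺] + K1K2/[H⁺]²) = 1/(1 + 10^+0.34 + 10^-3.26) = 0.3136
DIC = [CO2*]/α₀ = 5.587×10^-5 / 0.3136 = 0.1781 mmol/L
CA = (α₁ + 2α₂)·DIC = (0.6862 + 2×0.0001724) × 0.1781 = 0.122 mmol/L

CA = 0.122 mmol/L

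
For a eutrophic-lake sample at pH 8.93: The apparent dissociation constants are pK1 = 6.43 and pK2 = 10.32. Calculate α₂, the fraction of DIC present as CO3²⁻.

α₂ = 0.0390

α₂ = 1 / (1 + [H⁺]/K2 + [H⁺]²/(K1K2)) = 1 / (1 + 10^+1.39 + 10^-1.11)
   = 1 / (1 + 24.547 + 0.077625) = 1/25.625 = 0.03902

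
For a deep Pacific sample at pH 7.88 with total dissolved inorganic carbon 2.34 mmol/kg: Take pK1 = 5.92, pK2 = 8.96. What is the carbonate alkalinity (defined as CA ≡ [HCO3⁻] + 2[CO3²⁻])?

CA = [HCO3⁻] + 2[CO3²⁻] = (α₁ + 2α₂)·DIC
At pH 7.88: [H⁺]/K1 = 10^-1.96 = 0.010965, K2/[H⁺] = 10^-1.08 = 0.083176
α₁ = 1/(1 + 0.010965 + 0.083176) = 1/1.0941 = 0.9140; α₂ = α₁·K2/[H⁺] = 0.07602
α₁ + 2α₂ = 1.0660
CA = 1.0660 × 2.34 = 2.49 mmol/kg

CA = 2.49 mmol/kg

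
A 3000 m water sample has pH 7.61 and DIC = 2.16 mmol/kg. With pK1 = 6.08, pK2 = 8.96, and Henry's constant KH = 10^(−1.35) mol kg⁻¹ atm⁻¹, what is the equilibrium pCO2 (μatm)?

pCO2 = 1330 μatm

α₀ = 1 / (1 + K1/[H⁺] + K1K2/[H⁺]²) = 1 / (1 + 10^+1.53 + 10^+0.18)
   = 1 / (1 + 33.884 + 1.5136) = 1/36.398 = 0.02747
[CO2*] = α₀ × DIC = 0.02747 × 2.16 = 0.05934 mmol/kg
pCO2 = [CO2*]/KH = 5.934×10^-5 / 4.467×10^-2 = 1330 μatm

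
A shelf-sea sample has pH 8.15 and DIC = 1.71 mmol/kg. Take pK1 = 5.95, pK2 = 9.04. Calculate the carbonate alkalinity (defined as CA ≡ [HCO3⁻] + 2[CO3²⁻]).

CA = [HCO3⁻] + 2[CO3²⁻] = (α₁ + 2α₂)·DIC
At pH 8.15: [H⁺]/K1 = 10^-2.20 = 0.0063096, K2/[H⁺] = 10^-0.89 = 0.12882
α₁ = 1/(1 + 0.0063096 + 0.12882) = 1/1.1351 = 0.8810; α₂ = α₁·K2/[H⁺] = 0.1135
α₁ + 2α₂ = 1.1079
CA = 1.1079 × 1.71 = 1.89 mmol/kg

CA = 1.89 mmol/kg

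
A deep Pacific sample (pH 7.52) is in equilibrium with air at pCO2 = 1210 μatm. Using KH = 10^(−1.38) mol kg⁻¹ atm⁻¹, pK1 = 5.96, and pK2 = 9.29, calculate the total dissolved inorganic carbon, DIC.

DIC = 1.91 mmol/kg

[CO2*] = KH · pCO2 = 10^(−1.38) × 1210×10^-6 = 5.044×10^-5 mol/kg
α₀ = 1/(1 + K1/[H⁺] + K1K2/[H⁺]²) = 1/(1 + 10^+1.56 + 10^-0.21) = 0.02637
DIC = [CO2*]/α₀ = 5.044×10^-5 / 0.02637 = 1.91 mmol/kg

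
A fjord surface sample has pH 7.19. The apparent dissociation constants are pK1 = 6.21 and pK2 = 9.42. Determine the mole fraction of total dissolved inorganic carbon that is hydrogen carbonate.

α₁ = 1 / (1 + [H⁺]/K1 + K2/[H⁺]) = 1 / (1 + 10^-0.98 + 10^-2.23)
   = 1 / (1 + 0.10471 + 0.0058884) = 1/1.1106 = 0.9004

α₁ = 0.900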